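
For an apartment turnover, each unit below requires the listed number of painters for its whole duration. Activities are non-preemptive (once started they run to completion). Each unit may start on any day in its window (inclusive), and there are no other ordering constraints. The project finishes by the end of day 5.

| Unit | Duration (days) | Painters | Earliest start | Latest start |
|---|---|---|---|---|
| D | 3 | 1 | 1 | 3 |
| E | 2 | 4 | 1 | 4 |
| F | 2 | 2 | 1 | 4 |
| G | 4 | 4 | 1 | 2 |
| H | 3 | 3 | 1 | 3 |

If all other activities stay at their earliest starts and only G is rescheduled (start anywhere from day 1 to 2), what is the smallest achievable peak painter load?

14

G@1: d1:14  d2:14  d3:8  d4:4  d5:0 → peak 14
G@2: d1:10  d2:14  d3:8  d4:4  d5:4 → peak 14
Best is G@1, peak 14.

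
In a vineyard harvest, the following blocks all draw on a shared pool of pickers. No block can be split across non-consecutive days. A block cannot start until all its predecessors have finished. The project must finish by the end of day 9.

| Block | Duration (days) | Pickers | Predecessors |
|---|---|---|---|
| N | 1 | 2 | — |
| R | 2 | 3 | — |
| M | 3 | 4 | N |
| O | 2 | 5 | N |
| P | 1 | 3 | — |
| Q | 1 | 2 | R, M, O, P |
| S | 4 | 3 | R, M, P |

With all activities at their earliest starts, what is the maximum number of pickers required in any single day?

Early-start schedule: N@1, R@1, M@2, O@2, P@1, Q@5, S@5.
Load per day: day 1: 8, day 2: 12, day 3: 9, day 4: 4, day 5: 5, day 6: 3, day 7: 3, day 8: 3, day 9: 0.
Peak is 12.

12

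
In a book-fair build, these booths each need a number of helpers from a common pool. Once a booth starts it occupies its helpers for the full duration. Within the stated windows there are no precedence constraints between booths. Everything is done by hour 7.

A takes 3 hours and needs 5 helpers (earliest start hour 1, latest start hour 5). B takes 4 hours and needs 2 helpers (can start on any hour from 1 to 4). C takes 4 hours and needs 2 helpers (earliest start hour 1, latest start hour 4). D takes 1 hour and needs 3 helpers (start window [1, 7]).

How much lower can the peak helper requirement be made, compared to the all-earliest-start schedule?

Early-start peak: h1:12  h2:9  h3:9  h4:4  h5:0  h6:0  h7:0 ⇒ 12.
Leveled (A@1, B@1, C@4, D@4): h1:7  h2:7  h3:7  h4:7  h5:2  h6:2  h7:2 ⇒ 7.
Reduction 12 − 7 = 5.

5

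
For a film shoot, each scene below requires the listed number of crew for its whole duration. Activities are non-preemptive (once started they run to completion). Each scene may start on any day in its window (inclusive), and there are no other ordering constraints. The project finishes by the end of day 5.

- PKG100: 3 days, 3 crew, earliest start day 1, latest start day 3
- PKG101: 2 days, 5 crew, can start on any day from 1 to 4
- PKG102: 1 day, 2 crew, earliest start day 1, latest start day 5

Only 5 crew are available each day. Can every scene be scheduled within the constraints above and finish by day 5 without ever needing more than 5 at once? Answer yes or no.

yes

Schedule PKG100@1, PKG101@4, PKG102@1: d1:5  d2:3  d3:3  d4:5  d5:5 — peak 5 ≤ 5.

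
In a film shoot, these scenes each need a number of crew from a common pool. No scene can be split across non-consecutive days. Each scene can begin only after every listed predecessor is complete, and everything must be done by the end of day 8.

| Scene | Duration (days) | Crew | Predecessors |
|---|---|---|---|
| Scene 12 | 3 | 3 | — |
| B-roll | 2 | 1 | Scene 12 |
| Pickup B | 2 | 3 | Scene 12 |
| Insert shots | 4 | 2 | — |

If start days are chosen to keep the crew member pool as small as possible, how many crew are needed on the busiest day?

5

Early-start (Scene 12@1, B-roll@4, Pickup B@4, Insert shots@1) gives peak 6: d1:5  d2:5  d3:5  d4:6  d5:4  d6:0  d7:0  d8:0.
Shift Pickup B→5.
Schedule Scene 12@1, B-roll@4, Pickup B@5, Insert shots@1: d1:5  d2:5  d3:5  d4:3  d5:4  d6:3  d7:0  d8:0 — peak 5.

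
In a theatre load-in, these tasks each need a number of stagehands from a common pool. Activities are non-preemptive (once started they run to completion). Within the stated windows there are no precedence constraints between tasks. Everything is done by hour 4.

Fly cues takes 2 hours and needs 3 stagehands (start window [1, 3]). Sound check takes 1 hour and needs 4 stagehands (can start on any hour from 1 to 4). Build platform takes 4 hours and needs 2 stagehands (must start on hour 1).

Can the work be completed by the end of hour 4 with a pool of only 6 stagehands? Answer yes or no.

yes

Schedule Fly cues@1, Sound check@3, Build platform@1: h1:5  h2:5  h3:6  h4:2 — peak 6 ≤ 6.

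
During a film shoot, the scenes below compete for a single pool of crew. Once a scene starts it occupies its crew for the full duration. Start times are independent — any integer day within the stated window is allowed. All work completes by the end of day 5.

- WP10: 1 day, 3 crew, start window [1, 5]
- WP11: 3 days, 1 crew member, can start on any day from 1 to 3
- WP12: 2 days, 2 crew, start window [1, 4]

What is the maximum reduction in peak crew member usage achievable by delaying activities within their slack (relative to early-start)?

3

Early-start peak: d1:6  d2:3  d3:1  d4:0  d5:0 ⇒ 6.
Leveled (WP10@1, WP11@2, WP12@2): d1:3  d2:3  d3:3  d4:1  d5:0 ⇒ 3.
Reduction 6 − 3 = 3.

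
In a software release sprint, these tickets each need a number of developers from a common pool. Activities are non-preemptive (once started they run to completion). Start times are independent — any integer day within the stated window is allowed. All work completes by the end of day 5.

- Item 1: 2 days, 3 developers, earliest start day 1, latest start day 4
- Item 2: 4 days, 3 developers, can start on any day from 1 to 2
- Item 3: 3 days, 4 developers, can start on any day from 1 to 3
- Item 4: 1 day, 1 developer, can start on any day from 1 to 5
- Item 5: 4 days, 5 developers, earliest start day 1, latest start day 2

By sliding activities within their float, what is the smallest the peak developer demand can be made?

12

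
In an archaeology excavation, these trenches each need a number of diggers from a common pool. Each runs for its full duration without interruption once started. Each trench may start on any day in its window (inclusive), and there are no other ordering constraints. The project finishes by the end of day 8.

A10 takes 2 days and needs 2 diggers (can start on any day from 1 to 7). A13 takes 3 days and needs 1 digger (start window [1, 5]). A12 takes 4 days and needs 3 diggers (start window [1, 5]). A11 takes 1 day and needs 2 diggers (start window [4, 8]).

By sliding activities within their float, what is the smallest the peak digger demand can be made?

Early-start (A10@1, A13@1, A12@1, A11@4) gives peak 6: d1:6  d2:6  d3:4  d4:5  d5:0  d6:0  d7:0  d8:0.
Shift A12→4, A11→8.
Schedule A10@1, A13@1, A12@4, A11@8: d1:3  d2:3  d3:1  d4:3  d5:3  d6:3  d7:3  d8:2 — peak 3.
Total digger-days = 21 over 8 days ⇒ peak ≥ ⌈21/8⌉ = 3, so 3 is optimal.

3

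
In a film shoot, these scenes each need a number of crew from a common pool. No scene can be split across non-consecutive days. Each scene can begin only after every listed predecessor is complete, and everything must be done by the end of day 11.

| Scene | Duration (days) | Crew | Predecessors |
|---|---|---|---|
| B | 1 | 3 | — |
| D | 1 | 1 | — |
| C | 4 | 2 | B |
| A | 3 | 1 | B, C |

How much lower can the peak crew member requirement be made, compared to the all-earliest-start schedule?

1

Early-start peak: d1:4  d2:2  d3:2  d4:2  d5:2  d6:1  d7:1  d8:1  d9:0  d10:0  d11:0 ⇒ 4.
Leveled (B@1, D@2, C@2, A@6): d1:3  d2:3  d3:2  d4:2  d5:2  d6:1  d7:1  d8:1  d9:0  d10:0  d11:0 ⇒ 3.
Reduction 4 − 3 = 1.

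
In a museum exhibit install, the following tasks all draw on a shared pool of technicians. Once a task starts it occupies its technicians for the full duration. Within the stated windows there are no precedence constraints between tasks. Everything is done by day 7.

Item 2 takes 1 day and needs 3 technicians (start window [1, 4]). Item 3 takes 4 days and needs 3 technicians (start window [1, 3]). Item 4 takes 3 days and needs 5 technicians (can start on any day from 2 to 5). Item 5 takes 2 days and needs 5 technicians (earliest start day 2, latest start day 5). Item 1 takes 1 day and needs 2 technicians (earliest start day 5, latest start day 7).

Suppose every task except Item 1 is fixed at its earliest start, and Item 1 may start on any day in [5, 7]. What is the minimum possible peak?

13

Item 1@5: d1:6  d2:13  d3:13  d4:8  d5:2  d6:0  d7:0 → peak 13
Item 1@6: d1:6  d2:13  d3:13  d4:8  d5:0  d6:2  d7:0 → peak 13
Item 1@7: d1:6  d2:13  d3:13  d4:8  d5:0  d6:0  d7:2 → peak 13
Best is Item 1@5, peak 13.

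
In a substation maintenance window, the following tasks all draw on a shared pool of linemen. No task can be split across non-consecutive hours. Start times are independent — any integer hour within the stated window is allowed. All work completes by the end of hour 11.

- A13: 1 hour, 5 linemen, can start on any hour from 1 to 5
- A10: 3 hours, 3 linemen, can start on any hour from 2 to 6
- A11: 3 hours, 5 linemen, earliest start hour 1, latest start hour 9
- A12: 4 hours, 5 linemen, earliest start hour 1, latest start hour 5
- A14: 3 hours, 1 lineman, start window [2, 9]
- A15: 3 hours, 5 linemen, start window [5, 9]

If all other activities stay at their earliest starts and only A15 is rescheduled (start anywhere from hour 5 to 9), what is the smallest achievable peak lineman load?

A15@5: h1:15  h2:14  h3:14  h4:9  h5:5  h6:5  h7:5  h8:0  h9:0  h10:0  h11:0 → peak 15
A15@6: h1:15  h2:14  h3:14  h4:9  h5:0  h6:5  h7:5  h8:5  h9:0  h10:0  h11:0 → peak 15
A15@7: h1:15  h2:14  h3:14  h4:9  h5:0  h6:0  h7:5  h8:5  h9:5  h10:0  h11:0 → peak 15
A15@8: h1:15  h2:14  h3:14  h4:9  h5:0  h6:0  h7:0  h8:5  h9:5  h10:5  h11:0 → peak 15
A15@9: h1:15  h2:14  h3:14  h4:9  h5:0  h6:0  h7:0  h8:0  h9:5  h10:5  h11:5 → peak 15
Best is A15@5, peak 15.

15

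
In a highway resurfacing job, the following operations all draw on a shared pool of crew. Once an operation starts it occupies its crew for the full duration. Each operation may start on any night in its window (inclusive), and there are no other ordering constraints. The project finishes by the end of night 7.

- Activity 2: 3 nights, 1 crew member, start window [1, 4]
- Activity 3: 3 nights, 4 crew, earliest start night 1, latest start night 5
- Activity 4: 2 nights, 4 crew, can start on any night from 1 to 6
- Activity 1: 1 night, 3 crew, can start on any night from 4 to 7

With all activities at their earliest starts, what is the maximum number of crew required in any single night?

9

Early-start schedule: Activity 2@1, Activity 3@1, Activity 4@1, Activity 1@4.
Load per night: night 1: 9, night 2: 9, night 3: 5, night 4: 3, night 5: 0, night 6: 0, night 7: 0.
Peak is 9.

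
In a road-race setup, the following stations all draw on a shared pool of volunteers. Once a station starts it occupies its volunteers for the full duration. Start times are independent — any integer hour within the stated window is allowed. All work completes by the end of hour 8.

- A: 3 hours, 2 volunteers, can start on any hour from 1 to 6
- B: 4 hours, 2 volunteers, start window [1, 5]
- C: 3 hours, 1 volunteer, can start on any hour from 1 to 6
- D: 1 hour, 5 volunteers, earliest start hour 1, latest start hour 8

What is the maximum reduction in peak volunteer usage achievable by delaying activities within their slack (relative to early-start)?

5

Early-start peak: h1:10  h2:5  h3:5  h4:2  h5:0  h6:0  h7:0  h8:0 ⇒ 10.
Leveled (A@1, B@1, C@1, D@5): h1:5  h2:5  h3:5  h4:2  h5:5  h6:0  h7:0  h8:0 ⇒ 5.
Reduction 10 − 5 = 5.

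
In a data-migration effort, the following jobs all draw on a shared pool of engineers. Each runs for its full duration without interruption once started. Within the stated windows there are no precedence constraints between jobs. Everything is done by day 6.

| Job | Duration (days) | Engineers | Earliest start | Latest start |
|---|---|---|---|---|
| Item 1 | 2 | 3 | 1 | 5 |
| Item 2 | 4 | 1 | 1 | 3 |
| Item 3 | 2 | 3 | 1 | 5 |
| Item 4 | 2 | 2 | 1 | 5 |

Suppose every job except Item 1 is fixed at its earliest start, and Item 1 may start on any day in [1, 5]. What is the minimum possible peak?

Item 1@1: d1:9  d2:9  d3:1  d4:1  d5:0  d6:0 → peak 9
Item 1@2: d1:6  d2:9  d3:4  d4:1  d5:0  d6:0 → peak 9
Item 1@3: d1:6  d2:6  d3:4  d4:4  d5:0  d6:0 → peak 6
Item 1@4: d1:6  d2:6  d3:1  d4:4  d5:3  d6:0 → peak 6
Item 1@5: d1:6  d2:6  d3:1  d4:1  d5:3  d6:3 → peak 6
Best is Item 1@3, peak 6.

6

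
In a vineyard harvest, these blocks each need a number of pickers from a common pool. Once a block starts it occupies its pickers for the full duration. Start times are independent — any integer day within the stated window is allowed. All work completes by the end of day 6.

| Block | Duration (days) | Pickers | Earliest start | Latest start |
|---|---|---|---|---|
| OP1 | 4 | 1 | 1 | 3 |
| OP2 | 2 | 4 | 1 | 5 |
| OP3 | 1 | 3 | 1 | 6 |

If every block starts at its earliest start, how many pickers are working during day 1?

At early start, day 1 has: OP1, OP2, OP3.
Demand: 1 + 4 + 3 = 8.

8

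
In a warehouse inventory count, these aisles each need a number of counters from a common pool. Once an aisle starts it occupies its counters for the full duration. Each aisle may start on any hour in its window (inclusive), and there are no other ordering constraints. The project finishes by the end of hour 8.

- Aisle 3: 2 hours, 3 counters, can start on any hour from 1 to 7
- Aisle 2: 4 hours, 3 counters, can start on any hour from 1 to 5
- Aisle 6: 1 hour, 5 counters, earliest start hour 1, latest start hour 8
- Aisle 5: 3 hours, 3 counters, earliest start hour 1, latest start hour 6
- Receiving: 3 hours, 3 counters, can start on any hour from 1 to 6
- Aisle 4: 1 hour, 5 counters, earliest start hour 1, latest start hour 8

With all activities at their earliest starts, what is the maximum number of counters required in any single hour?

Early-start schedule: Aisle 3@1, Aisle 2@1, Aisle 6@1, Aisle 5@1, Receiving@1, Aisle 4@1.
Load per hour: hour 1: 22, hour 2: 12, hour 3: 9, hour 4: 3, hour 5: 0, hour 6: 0, hour 7: 0, hour 8: 0.
Peak is 22.

22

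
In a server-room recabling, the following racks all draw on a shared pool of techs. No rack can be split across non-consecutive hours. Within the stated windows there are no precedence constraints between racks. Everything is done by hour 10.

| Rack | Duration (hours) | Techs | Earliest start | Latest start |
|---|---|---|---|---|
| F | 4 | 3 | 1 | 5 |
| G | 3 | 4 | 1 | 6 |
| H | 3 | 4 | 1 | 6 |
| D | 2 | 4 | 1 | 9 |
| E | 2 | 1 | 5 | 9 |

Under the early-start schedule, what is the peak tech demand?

15

Early-start schedule: F@1, G@1, H@1, D@1, E@5.
Load per hour: hour 1: 15, hour 2: 15, hour 3: 11, hour 4: 3, hour 5: 1, hour 6: 1, hour 7: 0, hour 8: 0, hour 9: 0, hour 10: 0.
Peak is 15.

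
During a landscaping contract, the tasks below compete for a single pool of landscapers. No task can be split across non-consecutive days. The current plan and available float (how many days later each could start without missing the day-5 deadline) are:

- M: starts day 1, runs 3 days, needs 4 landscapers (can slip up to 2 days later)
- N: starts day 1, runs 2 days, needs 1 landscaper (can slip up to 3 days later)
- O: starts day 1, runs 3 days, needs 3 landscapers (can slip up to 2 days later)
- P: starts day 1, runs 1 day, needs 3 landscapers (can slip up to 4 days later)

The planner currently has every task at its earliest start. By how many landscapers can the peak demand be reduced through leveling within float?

4

Early-start peak: d1:11  d2:8  d3:7  d4:0  d5:0 ⇒ 11.
Leveled (M@1, N@1, O@3, P@4): d1:5  d2:5  d3:7  d4:6  d5:3 ⇒ 7.
Reduction 11 − 7 = 4.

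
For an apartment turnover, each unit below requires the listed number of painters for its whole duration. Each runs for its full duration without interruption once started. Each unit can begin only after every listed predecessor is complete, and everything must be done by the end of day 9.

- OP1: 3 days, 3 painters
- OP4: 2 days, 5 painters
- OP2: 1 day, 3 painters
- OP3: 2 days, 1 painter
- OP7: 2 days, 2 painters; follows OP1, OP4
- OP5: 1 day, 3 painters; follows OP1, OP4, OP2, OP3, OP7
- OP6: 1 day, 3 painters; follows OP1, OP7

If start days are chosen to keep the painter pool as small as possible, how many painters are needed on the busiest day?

5

Early-start (OP1@1, OP4@1, OP2@1, OP3@1, OP7@4, OP5@6, OP6@6) gives peak 12: d1:12  d2:9  d3:3  d4:2  d5:2  d6:6  d7:0  d8:0  d9:0.
Shift OP4→4, OP2→6, OP7→6, OP5→8, OP6→9.
Schedule OP1@1, OP4@4, OP2@6, OP3@1, OP7@6, OP5@8, OP6@9: d1:4  d2:4  d3:3  d4:5  d5:5  d6:5  d7:2  d8:3  d9:3 — peak 5.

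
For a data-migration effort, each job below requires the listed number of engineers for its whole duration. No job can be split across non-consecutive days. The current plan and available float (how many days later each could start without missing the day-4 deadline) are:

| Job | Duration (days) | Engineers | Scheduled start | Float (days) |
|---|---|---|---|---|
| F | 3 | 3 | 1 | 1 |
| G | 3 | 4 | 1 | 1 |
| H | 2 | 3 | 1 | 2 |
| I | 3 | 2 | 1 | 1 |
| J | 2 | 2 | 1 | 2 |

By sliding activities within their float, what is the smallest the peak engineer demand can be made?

Early-start (F@1, G@1, H@1, I@1, J@1) gives peak 14: d1:14  d2:14  d3:9  d4:0.
Shift J→3.
Schedule F@1, G@1, H@1, I@1, J@3: d1:12  d2:12  d3:11  d4:2 — peak 12.

12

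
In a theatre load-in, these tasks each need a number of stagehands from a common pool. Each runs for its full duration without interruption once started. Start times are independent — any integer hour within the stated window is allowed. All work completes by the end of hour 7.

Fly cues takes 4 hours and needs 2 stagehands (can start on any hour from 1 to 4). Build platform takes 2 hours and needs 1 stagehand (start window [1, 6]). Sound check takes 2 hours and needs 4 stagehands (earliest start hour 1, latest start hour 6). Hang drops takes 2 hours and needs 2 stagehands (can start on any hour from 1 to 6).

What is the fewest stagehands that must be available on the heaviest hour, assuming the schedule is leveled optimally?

Early-start (Fly cues@1, Build platform@1, Sound check@1, Hang drops@1) gives peak 9: h1:9  h2:9  h3:2  h4:2  h5:0  h6:0  h7:0.
Shift Sound check→5, Hang drops→3.
Schedule Fly cues@1, Build platform@1, Sound check@5, Hang drops@3: h1:3  h2:3  h3:4  h4:4  h5:4  h6:4  h7:0 — peak 4.
Total stagehand-hours = 22 over 7 hours ⇒ peak ≥ ⌈22/7⌉ = 4, so 4 is optimal.

4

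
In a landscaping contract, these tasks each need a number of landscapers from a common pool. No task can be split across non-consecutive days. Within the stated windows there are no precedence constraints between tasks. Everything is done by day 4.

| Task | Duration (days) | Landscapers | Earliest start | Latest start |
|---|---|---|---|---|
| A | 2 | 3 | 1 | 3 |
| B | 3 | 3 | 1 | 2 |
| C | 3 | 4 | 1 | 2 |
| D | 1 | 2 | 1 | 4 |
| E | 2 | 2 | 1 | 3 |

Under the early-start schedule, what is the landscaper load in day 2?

At early start, day 2 has: A, B, C, E.
Demand: 3 + 3 + 4 + 2 = 12.

12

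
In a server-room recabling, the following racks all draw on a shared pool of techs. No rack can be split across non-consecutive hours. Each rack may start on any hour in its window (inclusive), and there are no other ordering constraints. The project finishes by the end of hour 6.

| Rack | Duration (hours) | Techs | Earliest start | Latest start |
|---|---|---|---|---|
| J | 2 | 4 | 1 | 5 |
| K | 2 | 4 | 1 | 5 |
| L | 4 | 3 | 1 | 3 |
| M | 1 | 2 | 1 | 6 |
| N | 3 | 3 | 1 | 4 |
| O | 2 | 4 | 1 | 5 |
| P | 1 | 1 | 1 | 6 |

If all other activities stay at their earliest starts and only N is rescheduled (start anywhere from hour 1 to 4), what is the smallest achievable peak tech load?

18

N@1: h1:21  h2:18  h3:6  h4:3  h5:0  h6:0 → peak 21
N@2: h1:18  h2:18  h3:6  h4:6  h5:0  h6:0 → peak 18
N@3: h1:18  h2:15  h3:6  h4:6  h5:3  h6:0 → peak 18
N@4: h1:18  h2:15  h3:3  h4:6  h5:3  h6:3 → peak 18
Best is N@2, peak 18.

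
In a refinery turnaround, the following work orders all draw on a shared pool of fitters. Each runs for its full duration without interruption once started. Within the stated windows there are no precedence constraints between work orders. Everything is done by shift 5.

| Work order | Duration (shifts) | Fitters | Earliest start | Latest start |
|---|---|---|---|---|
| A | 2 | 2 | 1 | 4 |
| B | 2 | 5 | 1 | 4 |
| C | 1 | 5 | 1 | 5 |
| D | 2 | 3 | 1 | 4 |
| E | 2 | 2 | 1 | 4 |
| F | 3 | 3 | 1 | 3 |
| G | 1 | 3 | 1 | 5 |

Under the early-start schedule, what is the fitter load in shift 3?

At early start, shift 3 has: F.
Demand: 3 = 3.

3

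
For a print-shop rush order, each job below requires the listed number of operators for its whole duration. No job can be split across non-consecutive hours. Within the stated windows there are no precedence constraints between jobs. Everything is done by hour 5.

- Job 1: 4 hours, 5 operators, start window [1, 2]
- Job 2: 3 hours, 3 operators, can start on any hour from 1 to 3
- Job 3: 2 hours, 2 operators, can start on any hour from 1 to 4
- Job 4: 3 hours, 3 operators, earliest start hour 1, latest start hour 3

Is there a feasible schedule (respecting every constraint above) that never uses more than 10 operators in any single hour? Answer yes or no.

The minimum achievable peak is 11; 10 < 11, so no feasible schedule stays within the cap.

no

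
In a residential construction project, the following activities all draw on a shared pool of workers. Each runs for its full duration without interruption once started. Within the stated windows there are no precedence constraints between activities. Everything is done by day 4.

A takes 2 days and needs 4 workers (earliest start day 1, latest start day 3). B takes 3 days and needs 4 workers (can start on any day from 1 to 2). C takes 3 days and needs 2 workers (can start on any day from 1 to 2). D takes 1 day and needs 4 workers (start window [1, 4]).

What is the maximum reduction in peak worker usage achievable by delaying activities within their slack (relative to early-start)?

4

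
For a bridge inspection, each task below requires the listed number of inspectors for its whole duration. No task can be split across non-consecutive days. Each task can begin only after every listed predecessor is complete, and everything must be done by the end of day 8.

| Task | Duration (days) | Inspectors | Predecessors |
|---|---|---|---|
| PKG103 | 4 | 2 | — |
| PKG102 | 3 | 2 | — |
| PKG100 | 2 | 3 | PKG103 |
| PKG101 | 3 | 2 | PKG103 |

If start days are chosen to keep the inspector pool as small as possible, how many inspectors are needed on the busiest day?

5

Schedule PKG103@1, PKG102@1, PKG100@5, PKG101@5: d1:4  d2:4  d3:4  d4:2  d5:5  d6:5  d7:2  d8:0 — peak 5.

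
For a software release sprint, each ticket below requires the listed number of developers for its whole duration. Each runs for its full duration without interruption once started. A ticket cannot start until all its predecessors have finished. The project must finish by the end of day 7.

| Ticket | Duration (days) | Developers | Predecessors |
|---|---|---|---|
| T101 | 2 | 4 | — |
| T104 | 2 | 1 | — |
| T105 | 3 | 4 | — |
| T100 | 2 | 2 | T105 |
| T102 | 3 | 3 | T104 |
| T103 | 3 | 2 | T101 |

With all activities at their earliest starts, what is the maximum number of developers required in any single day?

9

Early-start schedule: T101@1, T104@1, T105@1, T100@4, T102@3, T103@3.
Load per day: day 1: 9, day 2: 9, day 3: 9, day 4: 7, day 5: 7, day 6: 0, day 7: 0.
Peak is 9.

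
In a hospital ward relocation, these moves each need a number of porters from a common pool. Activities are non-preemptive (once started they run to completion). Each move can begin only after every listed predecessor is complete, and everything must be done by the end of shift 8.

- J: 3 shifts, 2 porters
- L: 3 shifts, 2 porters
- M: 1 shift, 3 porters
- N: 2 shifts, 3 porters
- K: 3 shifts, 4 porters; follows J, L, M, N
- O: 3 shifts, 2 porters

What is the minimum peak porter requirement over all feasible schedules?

6

Early-start (J@1, L@1, M@1, N@1, K@4, O@1) gives peak 12: s1:12  s2:9  s3:6  s4:4  s5:4  s6:4  s7:0  s8:0.
Shift M→4, N→4, K→6.
Schedule J@1, L@1, M@4, N@4, K@6, O@1: s1:6  s2:6  s3:6  s4:6  s5:3  s6:4  s7:4  s8:4 — peak 6.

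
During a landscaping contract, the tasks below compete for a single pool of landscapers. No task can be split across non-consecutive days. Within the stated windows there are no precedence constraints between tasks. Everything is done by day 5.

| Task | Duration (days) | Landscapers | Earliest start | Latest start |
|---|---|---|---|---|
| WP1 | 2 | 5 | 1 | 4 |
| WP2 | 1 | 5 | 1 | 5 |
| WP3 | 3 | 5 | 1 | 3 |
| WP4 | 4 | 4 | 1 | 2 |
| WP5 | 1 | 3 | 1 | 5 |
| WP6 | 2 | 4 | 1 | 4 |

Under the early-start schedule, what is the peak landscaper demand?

26

Early-start schedule: WP1@1, WP2@1, WP3@1, WP4@1, WP5@1, WP6@1.
Load per day: day 1: 26, day 2: 18, day 3: 9, day 4: 4, day 5: 0.
Peak is 26.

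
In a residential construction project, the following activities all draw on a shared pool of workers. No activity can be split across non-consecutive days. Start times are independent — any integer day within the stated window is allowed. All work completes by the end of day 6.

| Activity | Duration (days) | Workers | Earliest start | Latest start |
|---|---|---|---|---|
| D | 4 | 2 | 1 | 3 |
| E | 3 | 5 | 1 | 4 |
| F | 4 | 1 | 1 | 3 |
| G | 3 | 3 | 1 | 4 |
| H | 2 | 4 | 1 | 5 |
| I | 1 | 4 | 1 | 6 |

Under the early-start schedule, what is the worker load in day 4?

At early start, day 4 has: D, F.
Demand: 2 + 1 = 3.

3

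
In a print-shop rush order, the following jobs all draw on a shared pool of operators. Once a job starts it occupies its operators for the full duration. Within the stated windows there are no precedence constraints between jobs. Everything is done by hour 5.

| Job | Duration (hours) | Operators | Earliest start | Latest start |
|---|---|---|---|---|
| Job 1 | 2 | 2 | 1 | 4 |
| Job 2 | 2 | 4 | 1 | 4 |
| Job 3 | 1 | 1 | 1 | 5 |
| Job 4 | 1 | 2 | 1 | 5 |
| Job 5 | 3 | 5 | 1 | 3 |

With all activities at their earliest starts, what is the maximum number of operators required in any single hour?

Early-start schedule: Job 1@1, Job 2@1, Job 3@1, Job 4@1, Job 5@1.
Load per hour: hour 1: 14, hour 2: 11, hour 3: 5, hour 4: 0, hour 5: 0.
Peak is 14.

14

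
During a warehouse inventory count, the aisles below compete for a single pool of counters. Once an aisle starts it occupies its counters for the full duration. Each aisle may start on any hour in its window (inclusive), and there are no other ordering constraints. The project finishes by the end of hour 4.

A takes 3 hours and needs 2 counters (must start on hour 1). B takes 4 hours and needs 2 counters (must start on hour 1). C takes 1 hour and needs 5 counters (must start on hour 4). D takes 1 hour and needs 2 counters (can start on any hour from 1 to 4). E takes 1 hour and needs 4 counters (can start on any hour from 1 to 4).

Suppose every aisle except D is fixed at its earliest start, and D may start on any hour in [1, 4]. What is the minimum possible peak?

8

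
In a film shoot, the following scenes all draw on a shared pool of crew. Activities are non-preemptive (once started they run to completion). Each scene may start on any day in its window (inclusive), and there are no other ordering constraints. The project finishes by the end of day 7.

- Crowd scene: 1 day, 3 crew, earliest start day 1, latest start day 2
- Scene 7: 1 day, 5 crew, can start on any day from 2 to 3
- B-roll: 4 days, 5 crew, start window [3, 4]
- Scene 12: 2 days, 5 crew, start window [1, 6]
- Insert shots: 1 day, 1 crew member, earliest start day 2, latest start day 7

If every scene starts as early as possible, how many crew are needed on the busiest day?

Early-start schedule: Crowd scene@1, Scene 7@2, B-roll@3, Scene 12@1, Insert shots@2.
Load per day: day 1: 8, day 2: 11, day 3: 5, day 4: 5, day 5: 5, day 6: 5, day 7: 0.
Peak is 11.

11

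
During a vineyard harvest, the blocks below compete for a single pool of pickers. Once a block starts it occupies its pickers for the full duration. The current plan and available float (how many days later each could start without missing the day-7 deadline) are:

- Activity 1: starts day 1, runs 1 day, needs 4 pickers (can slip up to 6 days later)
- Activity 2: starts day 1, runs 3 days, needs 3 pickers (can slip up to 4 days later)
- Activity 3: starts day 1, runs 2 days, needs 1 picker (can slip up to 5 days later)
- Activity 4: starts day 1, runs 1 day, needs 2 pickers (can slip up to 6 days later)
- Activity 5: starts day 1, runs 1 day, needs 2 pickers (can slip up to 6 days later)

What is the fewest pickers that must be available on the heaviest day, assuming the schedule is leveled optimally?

4

Early-start (Activity 1@1, Activity 2@1, Activity 3@1, Activity 4@1, Activity 5@1) gives peak 12: d1:12  d2:4  d3:3  d4:0  d5:0  d6:0  d7:0.
Shift Activity 2→2, Activity 3→2, Activity 4→5, Activity 5→5.
Schedule Activity 1@1, Activity 2@2, Activity 3@2, Activity 4@5, Activity 5@5: d1:4  d2:4  d3:4  d4:3  d5:4  d6:0  d7:0 — peak 4.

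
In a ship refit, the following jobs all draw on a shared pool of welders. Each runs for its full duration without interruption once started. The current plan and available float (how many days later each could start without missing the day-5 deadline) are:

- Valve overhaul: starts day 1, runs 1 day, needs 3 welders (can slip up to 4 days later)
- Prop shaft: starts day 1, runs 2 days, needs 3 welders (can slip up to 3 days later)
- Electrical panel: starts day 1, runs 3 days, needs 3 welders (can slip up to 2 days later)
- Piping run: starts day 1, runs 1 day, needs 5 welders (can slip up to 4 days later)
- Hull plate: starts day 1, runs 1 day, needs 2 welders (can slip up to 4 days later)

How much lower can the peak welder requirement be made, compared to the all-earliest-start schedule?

10

Early-start peak: d1:16  d2:6  d3:3  d4:0  d5:0 ⇒ 16.
Leveled (Valve overhaul@1, Prop shaft@1, Electrical panel@2, Piping run@5, Hull plate@3): d1:6  d2:6  d3:5  d4:3  d5:5 ⇒ 6.
Reduction 16 − 6 = 10.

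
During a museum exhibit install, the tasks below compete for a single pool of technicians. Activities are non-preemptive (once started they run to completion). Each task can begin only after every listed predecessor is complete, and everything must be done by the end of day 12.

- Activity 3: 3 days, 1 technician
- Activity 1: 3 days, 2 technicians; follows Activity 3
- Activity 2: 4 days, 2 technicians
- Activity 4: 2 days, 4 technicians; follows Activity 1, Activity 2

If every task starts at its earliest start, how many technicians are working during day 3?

At early start, day 3 has: Activity 3, Activity 2.
Demand: 1 + 2 = 3.

3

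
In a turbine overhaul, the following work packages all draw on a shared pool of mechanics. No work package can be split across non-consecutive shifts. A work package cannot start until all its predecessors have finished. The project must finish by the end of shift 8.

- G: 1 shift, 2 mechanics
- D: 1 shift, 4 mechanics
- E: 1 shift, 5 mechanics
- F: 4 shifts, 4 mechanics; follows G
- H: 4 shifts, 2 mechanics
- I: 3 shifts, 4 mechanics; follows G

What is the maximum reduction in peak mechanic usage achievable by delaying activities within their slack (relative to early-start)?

5

Early-start peak: s1:13  s2:10  s3:10  s4:10  s5:4  s6:0  s7:0  s8:0 ⇒ 13.
Leveled (G@1, D@1, E@2, F@3, H@1, I@5): s1:8  s2:7  s3:6  s4:6  s5:8  s6:8  s7:4  s8:0 ⇒ 8.
Reduction 13 − 8 = 5.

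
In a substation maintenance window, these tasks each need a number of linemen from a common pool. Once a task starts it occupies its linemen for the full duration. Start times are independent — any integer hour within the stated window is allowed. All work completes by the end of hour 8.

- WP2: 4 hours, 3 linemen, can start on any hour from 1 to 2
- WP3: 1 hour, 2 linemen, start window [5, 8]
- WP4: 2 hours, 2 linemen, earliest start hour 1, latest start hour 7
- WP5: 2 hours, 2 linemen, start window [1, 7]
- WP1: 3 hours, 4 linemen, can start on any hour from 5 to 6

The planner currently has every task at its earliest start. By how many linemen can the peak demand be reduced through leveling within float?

Early-start peak: h1:7  h2:7  h3:3  h4:3  h5:6  h6:4  h7:4  h8:0 ⇒ 7.
Leveled (WP2@1, WP3@5, WP4@1, WP5@3, WP1@6): h1:5  h2:5  h3:5  h4:5  h5:2  h6:4  h7:4  h8:4 ⇒ 5.
Reduction 7 − 5 = 2.

2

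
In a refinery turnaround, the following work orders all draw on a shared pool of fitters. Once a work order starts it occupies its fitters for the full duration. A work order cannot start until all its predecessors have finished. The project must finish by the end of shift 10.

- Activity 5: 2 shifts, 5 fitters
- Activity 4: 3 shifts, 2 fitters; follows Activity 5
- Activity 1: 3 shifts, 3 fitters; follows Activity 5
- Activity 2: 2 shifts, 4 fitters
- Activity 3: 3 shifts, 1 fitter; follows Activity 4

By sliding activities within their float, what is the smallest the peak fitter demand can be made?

5

Early-start (Activity 5@1, Activity 4@3, Activity 1@3, Activity 2@1, Activity 3@6) gives peak 9: s1:9  s2:9  s3:5  s4:5  s5:5  s6:1  s7:1  s8:1  s9:0  s10:0.
Shift Activity 2→6.
Schedule Activity 5@1, Activity 4@3, Activity 1@3, Activity 2@6, Activity 3@6: s1:5  s2:5  s3:5  s4:5  s5:5  s6:5  s7:5  s8:1  s9:0  s10:0 — peak 5.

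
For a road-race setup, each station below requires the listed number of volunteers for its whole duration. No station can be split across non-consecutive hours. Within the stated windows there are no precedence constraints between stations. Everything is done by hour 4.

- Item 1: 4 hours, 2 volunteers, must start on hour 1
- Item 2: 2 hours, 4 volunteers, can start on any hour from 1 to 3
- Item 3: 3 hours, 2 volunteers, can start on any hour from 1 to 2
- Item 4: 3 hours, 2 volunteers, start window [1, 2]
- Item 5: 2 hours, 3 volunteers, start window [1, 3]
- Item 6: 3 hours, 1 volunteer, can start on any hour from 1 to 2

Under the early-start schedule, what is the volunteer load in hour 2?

At early start, hour 2 has: Item 1, Item 2, Item 3, Item 4, Item 5, Item 6.
Demand: 2 + 4 + 2 + 2 + 3 + 1 = 14.

14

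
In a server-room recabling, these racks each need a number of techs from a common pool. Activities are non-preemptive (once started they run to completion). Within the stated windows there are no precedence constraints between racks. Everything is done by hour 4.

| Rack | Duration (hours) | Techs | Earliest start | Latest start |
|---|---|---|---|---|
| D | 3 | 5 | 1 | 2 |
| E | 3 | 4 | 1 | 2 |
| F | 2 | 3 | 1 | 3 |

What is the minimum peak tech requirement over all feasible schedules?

Schedule D@1, E@1, F@1: h1:12  h2:12  h3:9  h4:0 — peak 12.
No arrangement of the 12 feasible schedules does better.

12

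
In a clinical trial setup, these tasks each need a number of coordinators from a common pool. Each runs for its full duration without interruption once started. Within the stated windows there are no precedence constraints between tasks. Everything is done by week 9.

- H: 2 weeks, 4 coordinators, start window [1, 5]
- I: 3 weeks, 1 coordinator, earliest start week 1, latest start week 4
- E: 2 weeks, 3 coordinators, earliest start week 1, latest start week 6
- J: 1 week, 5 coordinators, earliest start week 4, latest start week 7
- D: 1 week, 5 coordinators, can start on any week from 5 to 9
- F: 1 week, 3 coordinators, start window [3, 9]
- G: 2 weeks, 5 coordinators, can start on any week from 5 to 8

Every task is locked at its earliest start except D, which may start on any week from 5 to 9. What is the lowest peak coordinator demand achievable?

8

D@5: w1:8  w2:8  w3:4  w4:5  w5:10  w6:5  w7:0  w8:0  w9:0 → peak 10
D@6: w1:8  w2:8  w3:4  w4:5  w5:5  w6:10  w7:0  w8:0  w9:0 → peak 10
D@7: w1:8  w2:8  w3:4  w4:5  w5:5  w6:5  w7:5  w8:0  w9:0 → peak 8
D@8: w1:8  w2:8  w3:4  w4:5  w5:5  w6:5  w7:0  w8:5  w9:0 → peak 8
D@9: w1:8  w2:8  w3:4  w4:5  w5:5  w6:5  w7:0  w8:0  w9:5 → peak 8
Best is D@7, peak 8.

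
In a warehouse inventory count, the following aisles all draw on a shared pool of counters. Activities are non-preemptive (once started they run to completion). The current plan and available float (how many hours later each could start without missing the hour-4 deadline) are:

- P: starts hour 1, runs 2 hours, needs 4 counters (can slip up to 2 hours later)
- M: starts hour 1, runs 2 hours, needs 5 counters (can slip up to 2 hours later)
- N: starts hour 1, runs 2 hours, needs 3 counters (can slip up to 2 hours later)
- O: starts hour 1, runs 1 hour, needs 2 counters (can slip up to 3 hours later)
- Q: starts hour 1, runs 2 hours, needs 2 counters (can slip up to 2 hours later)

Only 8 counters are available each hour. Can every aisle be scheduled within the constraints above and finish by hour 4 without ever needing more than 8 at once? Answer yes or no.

yes

Schedule P@1, M@3, N@3, O@1, Q@1: h1:8  h2:6  h3:8  h4:8 — peak 8 ≤ 8.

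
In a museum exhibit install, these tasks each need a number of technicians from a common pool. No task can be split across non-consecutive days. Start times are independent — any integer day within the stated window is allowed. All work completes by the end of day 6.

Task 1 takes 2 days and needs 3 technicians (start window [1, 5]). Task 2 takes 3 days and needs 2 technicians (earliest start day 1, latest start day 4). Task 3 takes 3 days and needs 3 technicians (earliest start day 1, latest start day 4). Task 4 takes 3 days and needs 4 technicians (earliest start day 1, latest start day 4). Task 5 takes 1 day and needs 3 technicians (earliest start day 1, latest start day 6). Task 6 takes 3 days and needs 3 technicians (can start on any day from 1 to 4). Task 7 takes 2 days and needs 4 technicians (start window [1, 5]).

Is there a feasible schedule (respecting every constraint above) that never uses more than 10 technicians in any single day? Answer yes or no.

yes

Schedule Task 1@1, Task 2@1, Task 3@3, Task 4@1, Task 5@4, Task 6@4, Task 7@5: d1:9  d2:9  d3:9  d4:9  d5:10  d6:7 — peak 10 ≤ 10.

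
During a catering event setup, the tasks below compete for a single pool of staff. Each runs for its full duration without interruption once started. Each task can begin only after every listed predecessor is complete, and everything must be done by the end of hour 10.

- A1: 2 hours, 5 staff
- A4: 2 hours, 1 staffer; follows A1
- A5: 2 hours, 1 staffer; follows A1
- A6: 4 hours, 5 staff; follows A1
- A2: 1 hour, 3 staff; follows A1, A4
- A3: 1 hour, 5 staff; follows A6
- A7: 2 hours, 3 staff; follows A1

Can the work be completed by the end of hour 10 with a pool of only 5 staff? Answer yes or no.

yes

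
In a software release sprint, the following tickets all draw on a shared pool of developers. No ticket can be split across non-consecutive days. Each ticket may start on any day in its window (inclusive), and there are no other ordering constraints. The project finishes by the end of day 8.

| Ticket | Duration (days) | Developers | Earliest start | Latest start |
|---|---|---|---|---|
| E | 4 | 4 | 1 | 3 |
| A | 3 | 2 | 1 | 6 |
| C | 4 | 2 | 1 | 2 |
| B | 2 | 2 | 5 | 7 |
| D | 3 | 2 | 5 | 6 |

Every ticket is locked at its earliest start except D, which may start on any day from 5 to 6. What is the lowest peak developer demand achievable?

8

D@5: d1:8  d2:8  d3:8  d4:6  d5:4  d6:4  d7:2  d8:0 → peak 8
D@6: d1:8  d2:8  d3:8  d4:6  d5:2  d6:4  d7:2  d8:2 → peak 8
Best is D@5, peak 8.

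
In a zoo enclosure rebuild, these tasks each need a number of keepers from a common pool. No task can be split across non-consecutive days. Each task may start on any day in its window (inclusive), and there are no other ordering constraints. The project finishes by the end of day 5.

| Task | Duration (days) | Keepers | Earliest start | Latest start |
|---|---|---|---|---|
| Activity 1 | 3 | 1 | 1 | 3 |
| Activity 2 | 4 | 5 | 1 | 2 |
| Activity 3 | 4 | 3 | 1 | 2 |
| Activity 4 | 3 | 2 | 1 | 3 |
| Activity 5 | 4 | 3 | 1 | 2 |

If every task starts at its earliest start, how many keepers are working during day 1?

At early start, day 1 has: Activity 1, Activity 2, Activity 3, Activity 4, Activity 5.
Demand: 1 + 5 + 3 + 2 + 3 = 14.

14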